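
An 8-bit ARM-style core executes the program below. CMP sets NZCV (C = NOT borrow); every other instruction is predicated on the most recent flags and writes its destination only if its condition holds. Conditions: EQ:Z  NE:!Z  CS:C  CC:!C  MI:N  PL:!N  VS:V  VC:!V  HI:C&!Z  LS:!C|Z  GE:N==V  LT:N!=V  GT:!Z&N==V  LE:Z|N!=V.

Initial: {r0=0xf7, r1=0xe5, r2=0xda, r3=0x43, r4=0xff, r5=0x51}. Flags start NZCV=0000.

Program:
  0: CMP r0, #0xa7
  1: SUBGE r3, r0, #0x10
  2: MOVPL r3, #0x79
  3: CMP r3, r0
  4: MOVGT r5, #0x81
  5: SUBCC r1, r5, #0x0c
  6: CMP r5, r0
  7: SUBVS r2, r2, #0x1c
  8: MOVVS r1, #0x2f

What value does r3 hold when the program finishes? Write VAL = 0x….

VAL = 0x79

[0] flags=0010 → (cmp)
[1] flags=0010 GE?T → r3=0xe7
[2] flags=0010 PL?T → r3=0x79
[3] flags=1001 → (cmp)
[4] flags=1001 GT?T → r5=0x81
[5] flags=1001 CC?T → r1=0x75
[6] flags=1000 → (cmp)
[7] flags=1000 VS?F → skip
[8] flags=1000 VS?F → skip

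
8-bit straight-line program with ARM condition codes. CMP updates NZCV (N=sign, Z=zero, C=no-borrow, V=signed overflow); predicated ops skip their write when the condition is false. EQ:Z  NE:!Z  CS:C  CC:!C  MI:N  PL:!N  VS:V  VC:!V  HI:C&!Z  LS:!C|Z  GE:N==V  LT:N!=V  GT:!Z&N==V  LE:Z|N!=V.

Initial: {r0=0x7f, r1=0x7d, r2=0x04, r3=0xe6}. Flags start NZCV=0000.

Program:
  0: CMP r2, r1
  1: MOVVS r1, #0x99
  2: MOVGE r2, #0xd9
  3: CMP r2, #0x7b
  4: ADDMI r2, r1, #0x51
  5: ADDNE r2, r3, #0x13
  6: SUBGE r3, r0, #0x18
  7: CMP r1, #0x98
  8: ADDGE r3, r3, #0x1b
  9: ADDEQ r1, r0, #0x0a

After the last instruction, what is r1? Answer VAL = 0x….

[0] flags=1000 → (cmp)
[1] flags=1000 VS?F → skip
[2] flags=1000 GE?F → skip
[3] flags=1000 → (cmp)
[4] flags=1000 MI?T → r2=0xce
[5] flags=1000 NE?T → r2=0xf9
[6] flags=1000 GE?F → skip
[7] flags=1001 → (cmp)
[8] flags=1001 GE?T → r3=0x01
[9] flags=1001 EQ?F → skip

VAL = 0x7d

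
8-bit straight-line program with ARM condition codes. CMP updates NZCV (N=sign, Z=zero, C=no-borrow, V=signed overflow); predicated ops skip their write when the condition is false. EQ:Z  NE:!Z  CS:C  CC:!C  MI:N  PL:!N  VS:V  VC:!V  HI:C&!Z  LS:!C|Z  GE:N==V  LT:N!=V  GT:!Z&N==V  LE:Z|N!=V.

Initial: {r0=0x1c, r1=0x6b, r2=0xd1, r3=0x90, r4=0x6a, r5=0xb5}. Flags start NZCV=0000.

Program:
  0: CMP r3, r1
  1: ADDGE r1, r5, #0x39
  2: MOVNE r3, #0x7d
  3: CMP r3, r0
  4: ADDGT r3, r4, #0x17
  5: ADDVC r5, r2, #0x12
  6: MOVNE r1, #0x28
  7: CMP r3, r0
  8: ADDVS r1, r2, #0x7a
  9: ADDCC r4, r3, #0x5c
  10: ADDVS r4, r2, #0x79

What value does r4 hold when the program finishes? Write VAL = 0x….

VAL = 0x4a

0: ✓ CMP  NZCV=0011
1: · ADDGE
2: ✓ MOVNE  r3←0x7d
3: ✓ CMP  NZCV=0010
4: ✓ ADDGT  r3←0x81
5: ✓ ADDVC  r5←0xe3
6: ✓ MOVNE  r1←0x28
7: ✓ CMP  NZCV=0011
8: ✓ ADDVS  r1←0x4b
9: · ADDCC
10: ✓ ADDVS  r4←0x4a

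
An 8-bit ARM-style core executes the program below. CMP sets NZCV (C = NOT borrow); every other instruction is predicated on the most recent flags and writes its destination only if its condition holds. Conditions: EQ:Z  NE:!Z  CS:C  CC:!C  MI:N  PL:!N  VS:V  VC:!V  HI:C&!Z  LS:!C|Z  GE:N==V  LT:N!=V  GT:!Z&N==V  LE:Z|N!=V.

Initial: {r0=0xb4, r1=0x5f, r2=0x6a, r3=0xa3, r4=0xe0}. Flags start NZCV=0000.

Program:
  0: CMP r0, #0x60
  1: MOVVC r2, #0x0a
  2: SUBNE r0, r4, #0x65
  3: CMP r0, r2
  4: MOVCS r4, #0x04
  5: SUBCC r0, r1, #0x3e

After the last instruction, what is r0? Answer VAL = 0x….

0: ✓ CMP  NZCV=0011
1: · MOVVC
2: ✓ SUBNE  r0←0x7b
3: ✓ CMP  NZCV=0010
4: ✓ MOVCS  r4←0x04
5: · SUBCC

VAL = 0x7b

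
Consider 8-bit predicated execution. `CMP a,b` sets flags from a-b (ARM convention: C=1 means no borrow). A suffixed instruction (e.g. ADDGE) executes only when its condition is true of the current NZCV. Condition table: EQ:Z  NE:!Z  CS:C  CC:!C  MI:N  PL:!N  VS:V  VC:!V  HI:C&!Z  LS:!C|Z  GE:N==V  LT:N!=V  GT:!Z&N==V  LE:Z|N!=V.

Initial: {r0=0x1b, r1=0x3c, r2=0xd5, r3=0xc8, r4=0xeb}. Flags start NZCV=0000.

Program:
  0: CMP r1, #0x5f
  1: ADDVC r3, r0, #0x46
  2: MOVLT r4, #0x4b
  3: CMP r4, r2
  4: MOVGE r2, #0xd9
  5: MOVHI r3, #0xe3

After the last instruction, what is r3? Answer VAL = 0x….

VAL = 0x61

0: ✓ CMP  NZCV=1000
1: ✓ ADDVC  r3←0x61
2: ✓ MOVLT  r4←0x4b
3: ✓ CMP  NZCV=0000
4: ✓ MOVGE  r2←0xd9
5: · MOVHI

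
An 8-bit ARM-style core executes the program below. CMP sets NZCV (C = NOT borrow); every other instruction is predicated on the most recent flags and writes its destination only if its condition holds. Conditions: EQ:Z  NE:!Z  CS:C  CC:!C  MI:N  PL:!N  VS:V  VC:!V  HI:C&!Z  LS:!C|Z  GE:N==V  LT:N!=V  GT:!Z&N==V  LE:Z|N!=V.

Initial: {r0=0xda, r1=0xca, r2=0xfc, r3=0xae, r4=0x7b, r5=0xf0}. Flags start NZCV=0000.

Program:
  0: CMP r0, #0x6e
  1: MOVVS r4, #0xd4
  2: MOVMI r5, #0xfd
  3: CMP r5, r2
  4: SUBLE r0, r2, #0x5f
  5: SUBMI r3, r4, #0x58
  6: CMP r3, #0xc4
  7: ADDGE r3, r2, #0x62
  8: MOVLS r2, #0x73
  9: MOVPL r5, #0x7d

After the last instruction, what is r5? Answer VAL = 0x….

VAL = 0xf0

[0] flags=0011 → (cmp)
[1] flags=0011 VS?T → r4=0xd4
[2] flags=0011 MI?F → skip
[3] flags=1000 → (cmp)
[4] flags=1000 LE?T → r0=0x9d
[5] flags=1000 MI?T → r3=0x7c
[6] flags=1001 → (cmp)
[7] flags=1001 GE?T → r3=0x5e
[8] flags=1001 LS?T → r2=0x73
[9] flags=1001 PL?F → skip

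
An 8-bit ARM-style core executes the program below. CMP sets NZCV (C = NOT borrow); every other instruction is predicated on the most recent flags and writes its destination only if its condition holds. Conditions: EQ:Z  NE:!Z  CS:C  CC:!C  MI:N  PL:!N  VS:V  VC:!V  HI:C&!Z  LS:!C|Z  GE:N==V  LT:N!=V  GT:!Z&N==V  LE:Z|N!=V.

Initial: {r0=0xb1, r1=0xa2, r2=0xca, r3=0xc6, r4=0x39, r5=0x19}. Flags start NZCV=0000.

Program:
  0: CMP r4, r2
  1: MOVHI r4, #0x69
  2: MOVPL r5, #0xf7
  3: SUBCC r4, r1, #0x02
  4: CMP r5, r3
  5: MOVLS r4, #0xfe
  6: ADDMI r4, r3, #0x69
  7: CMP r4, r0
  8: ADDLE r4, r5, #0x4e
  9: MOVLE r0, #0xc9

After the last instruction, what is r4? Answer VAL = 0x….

VAL = 0x45

0: ✓ CMP  NZCV=0000
1: · MOVHI
2: ✓ MOVPL  r5←0xf7
3: ✓ SUBCC  r4←0xa0
4: ✓ CMP  NZCV=0010
5: · MOVLS
6: · ADDMI
7: ✓ CMP  NZCV=1000
8: ✓ ADDLE  r4←0x45
9: ✓ MOVLE  r0←0xc9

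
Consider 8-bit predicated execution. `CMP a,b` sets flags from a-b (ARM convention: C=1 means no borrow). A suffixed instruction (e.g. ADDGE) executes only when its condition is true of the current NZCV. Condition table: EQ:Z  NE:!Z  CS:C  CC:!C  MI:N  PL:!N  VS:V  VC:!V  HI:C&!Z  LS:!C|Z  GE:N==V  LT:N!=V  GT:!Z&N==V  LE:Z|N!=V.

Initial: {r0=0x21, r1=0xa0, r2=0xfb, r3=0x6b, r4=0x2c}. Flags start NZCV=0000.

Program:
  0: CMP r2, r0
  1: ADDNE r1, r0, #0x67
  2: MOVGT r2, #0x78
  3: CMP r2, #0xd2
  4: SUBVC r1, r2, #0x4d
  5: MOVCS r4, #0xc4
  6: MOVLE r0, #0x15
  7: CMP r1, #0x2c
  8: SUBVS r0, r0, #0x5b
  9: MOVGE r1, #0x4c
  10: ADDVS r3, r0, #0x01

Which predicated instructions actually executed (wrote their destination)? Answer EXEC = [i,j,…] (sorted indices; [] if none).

EXEC = [1,4,5]

[0] flags=1010 → (cmp)
[1] flags=1010 NE?T → r1=0x88
[2] flags=1010 GT?F → skip
[3] flags=0010 → (cmp)
[4] flags=0010 VC?T → r1=0xae
[5] flags=0010 CS?T → r4=0xc4
[6] flags=0010 LE?F → skip
[7] flags=1010 → (cmp)
[8] flags=1010 VS?F → skip
[9] flags=1010 GE?F → skip
[10] flags=1010 VS?F → skip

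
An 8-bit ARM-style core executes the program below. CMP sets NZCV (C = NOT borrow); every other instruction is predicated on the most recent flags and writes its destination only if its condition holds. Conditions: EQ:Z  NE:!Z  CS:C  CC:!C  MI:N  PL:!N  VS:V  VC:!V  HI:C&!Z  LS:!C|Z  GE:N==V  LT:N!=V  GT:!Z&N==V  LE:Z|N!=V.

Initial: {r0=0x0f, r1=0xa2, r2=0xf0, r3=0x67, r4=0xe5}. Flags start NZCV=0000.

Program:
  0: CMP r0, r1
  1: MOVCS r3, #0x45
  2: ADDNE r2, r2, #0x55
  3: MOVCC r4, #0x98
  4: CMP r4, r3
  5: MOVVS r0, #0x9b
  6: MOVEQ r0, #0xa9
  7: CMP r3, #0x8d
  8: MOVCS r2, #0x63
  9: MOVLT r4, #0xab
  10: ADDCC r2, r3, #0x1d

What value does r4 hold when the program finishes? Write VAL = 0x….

[0] flags=0000 → (cmp)
[1] flags=0000 CS?F → skip
[2] flags=0000 NE?T → r2=0x45
[3] flags=0000 CC?T → r4=0x98
[4] flags=0011 → (cmp)
[5] flags=0011 VS?T → r0=0x9b
[6] flags=0011 EQ?F → skip
[7] flags=1001 → (cmp)
[8] flags=1001 CS?F → skip
[9] flags=1001 LT?F → skip
[10] flags=1001 CC?T → r2=0x84

VAL = 0x98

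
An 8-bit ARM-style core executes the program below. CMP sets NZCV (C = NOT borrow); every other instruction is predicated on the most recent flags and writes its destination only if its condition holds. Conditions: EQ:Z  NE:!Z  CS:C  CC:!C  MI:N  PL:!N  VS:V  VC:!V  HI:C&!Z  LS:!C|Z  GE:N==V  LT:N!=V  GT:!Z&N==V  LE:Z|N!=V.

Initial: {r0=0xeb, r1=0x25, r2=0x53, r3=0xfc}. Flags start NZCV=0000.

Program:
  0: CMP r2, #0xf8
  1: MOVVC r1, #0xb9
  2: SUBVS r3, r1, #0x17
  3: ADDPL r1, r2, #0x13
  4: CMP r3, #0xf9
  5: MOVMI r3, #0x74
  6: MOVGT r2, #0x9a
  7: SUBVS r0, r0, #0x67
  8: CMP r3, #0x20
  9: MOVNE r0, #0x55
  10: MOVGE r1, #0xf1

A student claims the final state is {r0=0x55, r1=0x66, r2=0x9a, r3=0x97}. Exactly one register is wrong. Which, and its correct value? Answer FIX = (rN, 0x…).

FIX = (r3, 0xfc)

0: ✓ CMP  NZCV=0000
1: ✓ MOVVC  r1←0xb9
2: · SUBVS
3: ✓ ADDPL  r1←0x66
4: ✓ CMP  NZCV=0010
5: · MOVMI
6: ✓ MOVGT  r2←0x9a
7: · SUBVS
8: ✓ CMP  NZCV=1010
9: ✓ MOVNE  r0←0x55
10: · MOVGE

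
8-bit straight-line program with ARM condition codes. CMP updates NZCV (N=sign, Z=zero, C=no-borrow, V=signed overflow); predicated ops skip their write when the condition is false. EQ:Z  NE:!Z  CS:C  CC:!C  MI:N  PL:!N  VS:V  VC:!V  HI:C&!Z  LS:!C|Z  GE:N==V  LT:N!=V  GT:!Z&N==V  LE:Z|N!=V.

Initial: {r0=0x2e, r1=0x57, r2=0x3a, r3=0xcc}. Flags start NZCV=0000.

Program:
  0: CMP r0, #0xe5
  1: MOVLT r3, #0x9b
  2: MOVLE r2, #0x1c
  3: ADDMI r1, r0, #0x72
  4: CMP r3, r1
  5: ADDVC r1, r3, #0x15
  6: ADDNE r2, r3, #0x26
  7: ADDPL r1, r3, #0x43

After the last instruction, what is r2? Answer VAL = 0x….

0: ✓ CMP  NZCV=0000
1: · MOVLT
2: · MOVLE
3: · ADDMI
4: ✓ CMP  NZCV=0011
5: · ADDVC
6: ✓ ADDNE  r2←0xf2
7: ✓ ADDPL  r1←0x0f

VAL = 0xf2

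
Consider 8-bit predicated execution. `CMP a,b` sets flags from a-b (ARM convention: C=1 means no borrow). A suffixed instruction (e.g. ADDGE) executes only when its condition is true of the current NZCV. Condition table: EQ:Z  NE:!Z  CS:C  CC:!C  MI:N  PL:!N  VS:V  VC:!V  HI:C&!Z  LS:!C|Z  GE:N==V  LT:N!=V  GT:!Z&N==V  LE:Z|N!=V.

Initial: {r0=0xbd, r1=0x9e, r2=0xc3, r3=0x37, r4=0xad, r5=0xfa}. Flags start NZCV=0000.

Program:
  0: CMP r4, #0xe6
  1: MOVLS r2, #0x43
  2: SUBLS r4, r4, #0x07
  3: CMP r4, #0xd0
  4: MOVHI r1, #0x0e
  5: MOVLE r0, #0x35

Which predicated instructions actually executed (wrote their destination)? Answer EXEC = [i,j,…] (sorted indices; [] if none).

EXEC = [1,2,5]

0: ✓ CMP  NZCV=1000
1: ✓ MOVLS  r2←0x43
2: ✓ SUBLS  r4←0xa6
3: ✓ CMP  NZCV=1000
4: · MOVHI
5: ✓ MOVLE  r0←0x35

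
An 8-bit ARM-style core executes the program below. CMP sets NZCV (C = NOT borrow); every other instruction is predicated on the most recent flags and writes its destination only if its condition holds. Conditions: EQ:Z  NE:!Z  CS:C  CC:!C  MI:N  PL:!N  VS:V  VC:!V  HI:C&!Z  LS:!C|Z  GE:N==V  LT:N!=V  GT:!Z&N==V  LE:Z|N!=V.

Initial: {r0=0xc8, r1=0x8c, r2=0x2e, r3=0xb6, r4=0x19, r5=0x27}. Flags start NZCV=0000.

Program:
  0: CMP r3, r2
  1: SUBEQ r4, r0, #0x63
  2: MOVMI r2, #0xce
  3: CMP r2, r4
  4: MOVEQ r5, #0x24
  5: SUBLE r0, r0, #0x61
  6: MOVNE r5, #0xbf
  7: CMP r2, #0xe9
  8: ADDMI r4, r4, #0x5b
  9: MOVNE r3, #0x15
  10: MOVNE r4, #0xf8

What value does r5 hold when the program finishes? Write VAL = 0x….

VAL = 0xbf

[0] flags=1010 → (cmp)
[1] flags=1010 EQ?F → skip
[2] flags=1010 MI?T → r2=0xce
[3] flags=1010 → (cmp)
[4] flags=1010 EQ?F → skip
[5] flags=1010 LE?T → r0=0x67
[6] flags=1010 NE?T → r5=0xbf
[7] flags=1000 → (cmp)
[8] flags=1000 MI?T → r4=0x74
[9] flags=1000 NE?T → r3=0x15
[10] flags=1000 NE?T → r4=0xf8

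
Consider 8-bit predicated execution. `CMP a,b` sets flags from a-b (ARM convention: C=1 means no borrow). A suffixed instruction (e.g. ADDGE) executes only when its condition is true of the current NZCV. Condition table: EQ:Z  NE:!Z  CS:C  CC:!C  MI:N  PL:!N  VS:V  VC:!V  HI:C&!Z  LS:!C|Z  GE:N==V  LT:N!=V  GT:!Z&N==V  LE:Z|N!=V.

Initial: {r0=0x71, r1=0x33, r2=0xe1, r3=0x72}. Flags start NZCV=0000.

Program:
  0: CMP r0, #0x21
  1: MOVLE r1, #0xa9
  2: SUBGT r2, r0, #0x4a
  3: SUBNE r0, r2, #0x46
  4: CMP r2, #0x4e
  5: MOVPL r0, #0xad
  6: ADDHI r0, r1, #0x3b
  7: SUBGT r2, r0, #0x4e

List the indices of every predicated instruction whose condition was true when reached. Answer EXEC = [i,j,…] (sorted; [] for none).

[0] flags=0010 → (cmp)
[1] flags=0010 LE?F → skip
[2] flags=0010 GT?T → r2=0x27
[3] flags=0010 NE?T → r0=0xe1
[4] flags=1000 → (cmp)
[5] flags=1000 PL?F → skip
[6] flags=1000 HI?F → skip
[7] flags=1000 GT?F → skip

EXEC = [2,3]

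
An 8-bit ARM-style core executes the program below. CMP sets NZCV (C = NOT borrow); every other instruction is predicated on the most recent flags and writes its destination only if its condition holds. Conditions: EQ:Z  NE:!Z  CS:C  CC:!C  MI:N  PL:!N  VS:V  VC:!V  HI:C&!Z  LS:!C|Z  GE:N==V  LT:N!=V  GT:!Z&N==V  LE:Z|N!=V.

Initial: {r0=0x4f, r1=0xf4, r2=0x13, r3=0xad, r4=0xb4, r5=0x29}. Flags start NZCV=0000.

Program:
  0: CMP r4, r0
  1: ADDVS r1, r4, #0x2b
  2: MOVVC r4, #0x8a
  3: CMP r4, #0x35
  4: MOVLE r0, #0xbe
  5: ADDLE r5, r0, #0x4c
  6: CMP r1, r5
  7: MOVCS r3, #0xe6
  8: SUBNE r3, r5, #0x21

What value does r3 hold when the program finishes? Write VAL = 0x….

[0] flags=0011 → (cmp)
[1] flags=0011 VS?T → r1=0xdf
[2] flags=0011 VC?F → skip
[3] flags=0011 → (cmp)
[4] flags=0011 LE?T → r0=0xbe
[5] flags=0011 LE?T → r5=0x0a
[6] flags=1010 → (cmp)
[7] flags=1010 CS?T → r3=0xe6
[8] flags=1010 NE?T → r3=0xe9

VAL = 0xe9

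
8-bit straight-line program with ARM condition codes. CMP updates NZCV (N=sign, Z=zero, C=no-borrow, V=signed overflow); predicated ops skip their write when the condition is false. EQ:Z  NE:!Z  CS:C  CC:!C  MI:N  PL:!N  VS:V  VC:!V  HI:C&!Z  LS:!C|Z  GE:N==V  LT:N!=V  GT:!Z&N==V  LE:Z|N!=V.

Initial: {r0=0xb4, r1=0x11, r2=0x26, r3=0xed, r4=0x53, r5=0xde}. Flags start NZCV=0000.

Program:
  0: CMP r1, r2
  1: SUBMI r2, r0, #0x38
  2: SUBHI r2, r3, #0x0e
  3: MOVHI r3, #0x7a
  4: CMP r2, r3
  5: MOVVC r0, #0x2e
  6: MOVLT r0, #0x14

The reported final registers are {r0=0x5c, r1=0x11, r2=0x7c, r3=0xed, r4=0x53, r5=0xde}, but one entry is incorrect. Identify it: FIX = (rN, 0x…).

0: ✓ CMP  NZCV=1000
1: ✓ SUBMI  r2←0x7c
2: · SUBHI
3: · MOVHI
4: ✓ CMP  NZCV=1001
5: · MOVVC
6: · MOVLT

FIX = (r0, 0xb4)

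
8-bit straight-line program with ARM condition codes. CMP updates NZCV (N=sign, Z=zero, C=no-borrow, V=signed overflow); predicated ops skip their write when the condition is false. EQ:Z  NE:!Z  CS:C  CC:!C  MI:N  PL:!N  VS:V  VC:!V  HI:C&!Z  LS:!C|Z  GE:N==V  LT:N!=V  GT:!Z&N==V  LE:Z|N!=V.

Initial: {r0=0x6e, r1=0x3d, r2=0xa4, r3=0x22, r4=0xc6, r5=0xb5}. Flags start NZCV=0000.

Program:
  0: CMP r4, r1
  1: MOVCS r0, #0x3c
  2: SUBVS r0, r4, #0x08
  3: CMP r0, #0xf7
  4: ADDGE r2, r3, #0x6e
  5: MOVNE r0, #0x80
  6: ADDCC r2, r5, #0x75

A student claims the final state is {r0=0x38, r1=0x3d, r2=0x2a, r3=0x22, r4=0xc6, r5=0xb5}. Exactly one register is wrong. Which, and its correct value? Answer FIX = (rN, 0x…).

[0] flags=1010 → (cmp)
[1] flags=1010 CS?T → r0=0x3c
[2] flags=1010 VS?F → skip
[3] flags=0000 → (cmp)
[4] flags=0000 GE?T → r2=0x90
[5] flags=0000 NE?T → r0=0x80
[6] flags=0000 CC?T → r2=0x2a

FIX = (r0, 0x80)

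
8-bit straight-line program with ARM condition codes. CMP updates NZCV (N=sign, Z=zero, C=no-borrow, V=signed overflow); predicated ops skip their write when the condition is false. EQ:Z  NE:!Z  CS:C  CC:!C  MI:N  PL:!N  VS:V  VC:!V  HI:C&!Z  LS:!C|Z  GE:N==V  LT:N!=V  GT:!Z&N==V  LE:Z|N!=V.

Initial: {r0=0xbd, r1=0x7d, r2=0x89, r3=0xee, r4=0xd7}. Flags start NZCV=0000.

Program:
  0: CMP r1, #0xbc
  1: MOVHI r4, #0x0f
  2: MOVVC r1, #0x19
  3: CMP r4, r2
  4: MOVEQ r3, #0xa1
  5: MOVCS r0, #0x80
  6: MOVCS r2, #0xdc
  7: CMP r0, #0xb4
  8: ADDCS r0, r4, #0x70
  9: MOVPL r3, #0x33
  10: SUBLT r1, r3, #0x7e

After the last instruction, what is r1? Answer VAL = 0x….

VAL = 0x70

0: ✓ CMP  NZCV=1001
1: · MOVHI
2: · MOVVC
3: ✓ CMP  NZCV=0010
4: · MOVEQ
5: ✓ MOVCS  r0←0x80
6: ✓ MOVCS  r2←0xdc
7: ✓ CMP  NZCV=1000
8: · ADDCS
9: · MOVPL
10: ✓ SUBLT  r1←0x70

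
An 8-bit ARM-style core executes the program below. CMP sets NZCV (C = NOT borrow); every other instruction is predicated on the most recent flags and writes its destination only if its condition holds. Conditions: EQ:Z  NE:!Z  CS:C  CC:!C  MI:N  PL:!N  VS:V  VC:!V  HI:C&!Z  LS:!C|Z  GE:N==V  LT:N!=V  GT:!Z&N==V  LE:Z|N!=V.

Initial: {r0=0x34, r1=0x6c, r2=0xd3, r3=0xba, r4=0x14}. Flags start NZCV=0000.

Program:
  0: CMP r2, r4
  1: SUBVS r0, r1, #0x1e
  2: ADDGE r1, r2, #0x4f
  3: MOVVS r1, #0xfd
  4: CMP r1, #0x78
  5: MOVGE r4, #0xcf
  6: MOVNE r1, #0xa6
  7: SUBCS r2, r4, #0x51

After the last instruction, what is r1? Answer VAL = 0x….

0: ✓ CMP  NZCV=1010
1: · SUBVS
2: · ADDGE
3: · MOVVS
4: ✓ CMP  NZCV=1000
5: · MOVGE
6: ✓ MOVNE  r1←0xa6
7: · SUBCS

VAL = 0xa6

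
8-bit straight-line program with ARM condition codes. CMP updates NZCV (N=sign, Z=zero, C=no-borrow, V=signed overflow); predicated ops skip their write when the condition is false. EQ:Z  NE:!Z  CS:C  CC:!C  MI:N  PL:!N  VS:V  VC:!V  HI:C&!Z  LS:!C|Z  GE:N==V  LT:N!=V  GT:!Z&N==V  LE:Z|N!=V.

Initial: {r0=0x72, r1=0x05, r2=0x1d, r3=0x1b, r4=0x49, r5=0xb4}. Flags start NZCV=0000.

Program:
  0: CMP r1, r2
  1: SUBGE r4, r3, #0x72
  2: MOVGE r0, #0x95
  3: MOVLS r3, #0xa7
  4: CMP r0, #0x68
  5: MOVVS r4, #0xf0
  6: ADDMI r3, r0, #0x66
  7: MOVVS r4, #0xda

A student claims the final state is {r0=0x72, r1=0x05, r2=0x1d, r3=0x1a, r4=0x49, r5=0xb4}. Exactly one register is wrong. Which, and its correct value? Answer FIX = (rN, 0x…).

FIX = (r3, 0xa7)

0: ✓ CMP  NZCV=1000
1: · SUBGE
2: · MOVGE
3: ✓ MOVLS  r3←0xa7
4: ✓ CMP  NZCV=0010
5: · MOVVS
6: · ADDMI
7: · MOVVS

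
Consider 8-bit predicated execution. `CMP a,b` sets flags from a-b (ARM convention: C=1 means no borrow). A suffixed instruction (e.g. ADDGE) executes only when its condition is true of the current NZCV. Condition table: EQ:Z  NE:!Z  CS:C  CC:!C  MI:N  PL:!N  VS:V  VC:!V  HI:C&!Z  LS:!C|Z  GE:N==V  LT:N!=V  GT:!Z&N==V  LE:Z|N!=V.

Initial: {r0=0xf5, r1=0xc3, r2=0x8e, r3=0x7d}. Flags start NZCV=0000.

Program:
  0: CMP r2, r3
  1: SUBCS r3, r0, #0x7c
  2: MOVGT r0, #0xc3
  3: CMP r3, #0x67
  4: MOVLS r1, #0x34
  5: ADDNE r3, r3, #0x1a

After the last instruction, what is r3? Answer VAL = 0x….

[0] flags=0011 → (cmp)
[1] flags=0011 CS?T → r3=0x79
[2] flags=0011 GT?F → skip
[3] flags=0010 → (cmp)
[4] flags=0010 LS?F → skip
[5] flags=0010 NE?T → r3=0x93

VAL = 0x93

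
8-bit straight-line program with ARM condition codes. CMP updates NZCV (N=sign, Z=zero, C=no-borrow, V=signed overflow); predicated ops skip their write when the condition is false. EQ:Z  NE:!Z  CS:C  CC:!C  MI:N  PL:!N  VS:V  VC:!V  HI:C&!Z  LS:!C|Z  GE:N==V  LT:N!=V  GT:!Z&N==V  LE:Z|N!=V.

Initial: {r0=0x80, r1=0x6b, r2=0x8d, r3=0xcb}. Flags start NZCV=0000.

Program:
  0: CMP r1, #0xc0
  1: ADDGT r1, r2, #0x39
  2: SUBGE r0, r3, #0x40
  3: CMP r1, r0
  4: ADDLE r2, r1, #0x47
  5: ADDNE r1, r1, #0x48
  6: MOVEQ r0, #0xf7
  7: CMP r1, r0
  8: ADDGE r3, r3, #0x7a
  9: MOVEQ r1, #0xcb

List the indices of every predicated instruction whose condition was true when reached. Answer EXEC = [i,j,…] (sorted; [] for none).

[0] flags=1001 → (cmp)
[1] flags=1001 GT?T → r1=0xc6
[2] flags=1001 GE?T → r0=0x8b
[3] flags=0010 → (cmp)
[4] flags=0010 LE?F → skip
[5] flags=0010 NE?T → r1=0x0e
[6] flags=0010 EQ?F → skip
[7] flags=1001 → (cmp)
[8] flags=1001 GE?T → r3=0x45
[9] flags=1001 EQ?F → skip

EXEC = [1,2,5,8]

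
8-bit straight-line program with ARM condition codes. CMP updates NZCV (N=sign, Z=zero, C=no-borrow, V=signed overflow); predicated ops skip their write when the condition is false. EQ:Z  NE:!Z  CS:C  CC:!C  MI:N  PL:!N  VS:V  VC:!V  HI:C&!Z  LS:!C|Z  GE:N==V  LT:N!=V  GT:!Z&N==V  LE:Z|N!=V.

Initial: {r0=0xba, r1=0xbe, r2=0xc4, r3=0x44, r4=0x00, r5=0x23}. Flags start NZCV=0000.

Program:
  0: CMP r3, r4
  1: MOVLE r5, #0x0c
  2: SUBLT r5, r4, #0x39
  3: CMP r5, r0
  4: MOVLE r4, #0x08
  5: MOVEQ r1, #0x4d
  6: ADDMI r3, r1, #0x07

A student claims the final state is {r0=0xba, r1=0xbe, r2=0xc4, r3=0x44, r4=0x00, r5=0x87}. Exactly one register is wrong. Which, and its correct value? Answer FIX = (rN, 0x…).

[0] flags=0010 → (cmp)
[1] flags=0010 LE?F → skip
[2] flags=0010 LT?F → skip
[3] flags=0000 → (cmp)
[4] flags=0000 LE?F → skip
[5] flags=0000 EQ?F → skip
[6] flags=0000 MI?F → skip

FIX = (r5, 0x23)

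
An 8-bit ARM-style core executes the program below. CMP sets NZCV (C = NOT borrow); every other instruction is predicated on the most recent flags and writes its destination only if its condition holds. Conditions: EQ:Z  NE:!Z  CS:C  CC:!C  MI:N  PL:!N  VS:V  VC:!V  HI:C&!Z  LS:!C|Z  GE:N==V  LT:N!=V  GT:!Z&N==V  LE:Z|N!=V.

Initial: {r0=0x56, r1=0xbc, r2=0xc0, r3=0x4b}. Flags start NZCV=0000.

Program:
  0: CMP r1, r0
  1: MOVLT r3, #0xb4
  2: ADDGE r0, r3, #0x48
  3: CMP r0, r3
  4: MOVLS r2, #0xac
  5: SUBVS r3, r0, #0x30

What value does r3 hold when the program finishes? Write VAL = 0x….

0: ✓ CMP  NZCV=0011
1: ✓ MOVLT  r3←0xb4
2: · ADDGE
3: ✓ CMP  NZCV=1001
4: ✓ MOVLS  r2←0xac
5: ✓ SUBVS  r3←0x26

VAL = 0x26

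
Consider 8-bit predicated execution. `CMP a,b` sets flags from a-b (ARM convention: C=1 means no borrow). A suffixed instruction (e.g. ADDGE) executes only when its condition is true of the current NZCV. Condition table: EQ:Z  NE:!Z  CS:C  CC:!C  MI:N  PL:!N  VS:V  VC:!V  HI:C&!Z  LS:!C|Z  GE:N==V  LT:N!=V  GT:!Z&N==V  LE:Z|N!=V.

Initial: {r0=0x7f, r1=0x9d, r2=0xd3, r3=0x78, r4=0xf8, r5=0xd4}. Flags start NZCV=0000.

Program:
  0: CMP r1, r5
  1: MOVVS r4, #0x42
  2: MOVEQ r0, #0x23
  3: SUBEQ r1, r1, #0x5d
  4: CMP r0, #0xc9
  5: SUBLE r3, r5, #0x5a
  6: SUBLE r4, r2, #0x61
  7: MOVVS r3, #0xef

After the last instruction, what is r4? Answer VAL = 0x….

VAL = 0xf8

0: ✓ CMP  NZCV=1000
1: · MOVVS
2: · MOVEQ
3: · SUBEQ
4: ✓ CMP  NZCV=1001
5: · SUBLE
6: · SUBLE
7: ✓ MOVVS  r3←0xef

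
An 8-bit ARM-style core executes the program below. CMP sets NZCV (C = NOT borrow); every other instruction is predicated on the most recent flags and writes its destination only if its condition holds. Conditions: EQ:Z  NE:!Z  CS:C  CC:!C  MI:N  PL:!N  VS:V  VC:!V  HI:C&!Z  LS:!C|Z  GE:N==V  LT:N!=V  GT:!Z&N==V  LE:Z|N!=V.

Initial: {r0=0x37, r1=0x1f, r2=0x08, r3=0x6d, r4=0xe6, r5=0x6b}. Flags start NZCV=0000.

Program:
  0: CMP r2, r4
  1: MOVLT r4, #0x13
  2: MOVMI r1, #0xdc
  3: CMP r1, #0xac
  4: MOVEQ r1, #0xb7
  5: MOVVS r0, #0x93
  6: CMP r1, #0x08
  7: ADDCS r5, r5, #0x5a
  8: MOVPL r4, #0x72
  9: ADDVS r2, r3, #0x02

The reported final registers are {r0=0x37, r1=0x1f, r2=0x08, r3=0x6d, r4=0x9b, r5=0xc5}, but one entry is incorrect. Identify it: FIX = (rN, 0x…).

0: ✓ CMP  NZCV=0000
1: · MOVLT
2: · MOVMI
3: ✓ CMP  NZCV=0000
4: · MOVEQ
5: · MOVVS
6: ✓ CMP  NZCV=0010
7: ✓ ADDCS  r5←0xc5
8: ✓ MOVPL  r4←0x72
9: · ADDVS

FIX = (r4, 0x72)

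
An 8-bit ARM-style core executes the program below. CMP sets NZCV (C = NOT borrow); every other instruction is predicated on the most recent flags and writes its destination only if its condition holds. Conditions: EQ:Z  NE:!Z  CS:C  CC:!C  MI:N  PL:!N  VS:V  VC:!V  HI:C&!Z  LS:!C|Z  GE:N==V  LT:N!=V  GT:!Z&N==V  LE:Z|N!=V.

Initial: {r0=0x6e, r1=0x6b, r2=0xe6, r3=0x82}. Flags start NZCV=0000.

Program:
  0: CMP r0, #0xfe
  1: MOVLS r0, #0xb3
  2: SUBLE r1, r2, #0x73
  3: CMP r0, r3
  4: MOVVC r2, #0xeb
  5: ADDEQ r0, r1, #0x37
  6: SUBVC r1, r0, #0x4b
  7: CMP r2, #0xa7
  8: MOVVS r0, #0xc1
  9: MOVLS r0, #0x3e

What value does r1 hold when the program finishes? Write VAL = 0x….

VAL = 0x68

0: ✓ CMP  NZCV=0000
1: ✓ MOVLS  r0←0xb3
2: · SUBLE
3: ✓ CMP  NZCV=0010
4: ✓ MOVVC  r2←0xeb
5: · ADDEQ
6: ✓ SUBVC  r1←0x68
7: ✓ CMP  NZCV=0010
8: · MOVVS
9: · MOVLS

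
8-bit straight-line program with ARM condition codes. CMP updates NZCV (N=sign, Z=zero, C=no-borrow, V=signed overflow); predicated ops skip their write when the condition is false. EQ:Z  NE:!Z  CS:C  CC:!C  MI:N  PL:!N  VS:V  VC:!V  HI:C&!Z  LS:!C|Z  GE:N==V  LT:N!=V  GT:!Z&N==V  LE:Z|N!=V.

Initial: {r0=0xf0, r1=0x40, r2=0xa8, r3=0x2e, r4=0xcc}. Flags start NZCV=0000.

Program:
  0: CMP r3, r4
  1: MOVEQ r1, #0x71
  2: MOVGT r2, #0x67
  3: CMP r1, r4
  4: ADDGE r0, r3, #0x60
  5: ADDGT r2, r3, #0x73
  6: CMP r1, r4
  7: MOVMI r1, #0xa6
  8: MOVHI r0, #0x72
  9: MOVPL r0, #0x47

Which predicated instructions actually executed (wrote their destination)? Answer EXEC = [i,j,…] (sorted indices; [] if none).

EXEC = [2,4,5,9]

[0] flags=0000 → (cmp)
[1] flags=0000 EQ?F → skip
[2] flags=0000 GT?T → r2=0x67
[3] flags=0000 → (cmp)
[4] flags=0000 GE?T → r0=0x8e
[5] flags=0000 GT?T → r2=0xa1
[6] flags=0000 → (cmp)
[7] flags=0000 MI?F → skip
[8] flags=0000 HI?F → skip
[9] flags=0000 PL?T → r0=0x47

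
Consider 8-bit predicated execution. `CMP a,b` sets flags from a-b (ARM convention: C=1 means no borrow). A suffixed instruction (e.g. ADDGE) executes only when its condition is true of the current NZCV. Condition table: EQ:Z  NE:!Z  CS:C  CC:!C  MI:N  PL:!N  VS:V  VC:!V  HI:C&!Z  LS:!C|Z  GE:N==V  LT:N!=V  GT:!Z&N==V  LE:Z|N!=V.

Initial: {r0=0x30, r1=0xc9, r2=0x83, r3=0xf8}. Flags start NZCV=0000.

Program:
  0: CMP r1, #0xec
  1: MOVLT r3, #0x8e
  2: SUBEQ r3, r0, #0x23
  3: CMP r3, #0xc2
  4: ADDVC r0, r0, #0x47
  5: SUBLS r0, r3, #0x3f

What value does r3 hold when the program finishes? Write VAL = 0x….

VAL = 0x8e

0: ✓ CMP  NZCV=1000
1: ✓ MOVLT  r3←0x8e
2: · SUBEQ
3: ✓ CMP  NZCV=1000
4: ✓ ADDVC  r0←0x77
5: ✓ SUBLS  r0←0x4f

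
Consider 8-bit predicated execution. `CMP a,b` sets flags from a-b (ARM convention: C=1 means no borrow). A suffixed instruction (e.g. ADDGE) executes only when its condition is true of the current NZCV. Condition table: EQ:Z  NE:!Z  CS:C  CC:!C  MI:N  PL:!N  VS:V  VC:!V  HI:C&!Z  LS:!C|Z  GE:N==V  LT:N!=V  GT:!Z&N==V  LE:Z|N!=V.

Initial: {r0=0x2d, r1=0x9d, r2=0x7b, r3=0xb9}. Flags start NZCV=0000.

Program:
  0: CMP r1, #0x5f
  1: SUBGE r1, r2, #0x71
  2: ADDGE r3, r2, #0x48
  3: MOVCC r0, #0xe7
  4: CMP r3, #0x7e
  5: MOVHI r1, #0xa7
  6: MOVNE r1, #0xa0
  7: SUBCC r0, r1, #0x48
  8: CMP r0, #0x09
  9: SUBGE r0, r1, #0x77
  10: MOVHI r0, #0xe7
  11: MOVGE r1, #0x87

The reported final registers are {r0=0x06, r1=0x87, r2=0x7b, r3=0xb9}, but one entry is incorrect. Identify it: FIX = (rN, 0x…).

FIX = (r0, 0xe7)

0: ✓ CMP  NZCV=0011
1: · SUBGE
2: · ADDGE
3: · MOVCC
4: ✓ CMP  NZCV=0011
5: ✓ MOVHI  r1←0xa7
6: ✓ MOVNE  r1←0xa0
7: · SUBCC
8: ✓ CMP  NZCV=0010
9: ✓ SUBGE  r0←0x29
10: ✓ MOVHI  r0←0xe7
11: ✓ MOVGE  r1←0x87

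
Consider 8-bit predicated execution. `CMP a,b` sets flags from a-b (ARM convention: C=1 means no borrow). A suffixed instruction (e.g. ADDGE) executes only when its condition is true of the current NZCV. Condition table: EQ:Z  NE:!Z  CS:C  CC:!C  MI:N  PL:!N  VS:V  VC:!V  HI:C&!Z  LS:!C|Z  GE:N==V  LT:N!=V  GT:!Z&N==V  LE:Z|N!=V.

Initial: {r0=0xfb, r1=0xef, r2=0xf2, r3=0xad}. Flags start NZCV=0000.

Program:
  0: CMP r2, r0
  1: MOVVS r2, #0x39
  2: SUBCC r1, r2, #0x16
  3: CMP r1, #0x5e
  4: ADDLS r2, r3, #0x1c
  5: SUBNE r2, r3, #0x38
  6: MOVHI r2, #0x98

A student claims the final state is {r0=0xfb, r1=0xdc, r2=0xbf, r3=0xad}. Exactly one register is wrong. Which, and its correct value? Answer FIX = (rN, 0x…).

FIX = (r2, 0x98)

0: ✓ CMP  NZCV=1000
1: · MOVVS
2: ✓ SUBCC  r1←0xdc
3: ✓ CMP  NZCV=0011
4: · ADDLS
5: ✓ SUBNE  r2←0x75
6: ✓ MOVHI  r2←0x98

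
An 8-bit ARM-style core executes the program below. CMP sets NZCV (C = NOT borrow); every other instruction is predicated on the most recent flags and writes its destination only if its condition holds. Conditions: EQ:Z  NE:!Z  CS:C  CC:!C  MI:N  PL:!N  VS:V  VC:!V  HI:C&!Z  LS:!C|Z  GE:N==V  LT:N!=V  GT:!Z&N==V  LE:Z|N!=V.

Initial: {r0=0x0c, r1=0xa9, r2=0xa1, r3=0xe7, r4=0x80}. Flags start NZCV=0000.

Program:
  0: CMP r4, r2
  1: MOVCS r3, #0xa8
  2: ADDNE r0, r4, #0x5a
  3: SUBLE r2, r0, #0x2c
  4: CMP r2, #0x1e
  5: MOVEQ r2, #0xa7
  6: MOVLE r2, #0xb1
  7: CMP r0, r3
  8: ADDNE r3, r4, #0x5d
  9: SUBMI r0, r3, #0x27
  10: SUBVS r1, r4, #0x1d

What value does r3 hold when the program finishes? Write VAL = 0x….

[0] flags=1000 → (cmp)
[1] flags=1000 CS?F → skip
[2] flags=1000 NE?T → r0=0xda
[3] flags=1000 LE?T → r2=0xae
[4] flags=1010 → (cmp)
[5] flags=1010 EQ?F → skip
[6] flags=1010 LE?T → r2=0xb1
[7] flags=1000 → (cmp)
[8] flags=1000 NE?T → r3=0xdd
[9] flags=1000 MI?T → r0=0xb6
[10] flags=1000 VS?F → skip

VAL = 0xdd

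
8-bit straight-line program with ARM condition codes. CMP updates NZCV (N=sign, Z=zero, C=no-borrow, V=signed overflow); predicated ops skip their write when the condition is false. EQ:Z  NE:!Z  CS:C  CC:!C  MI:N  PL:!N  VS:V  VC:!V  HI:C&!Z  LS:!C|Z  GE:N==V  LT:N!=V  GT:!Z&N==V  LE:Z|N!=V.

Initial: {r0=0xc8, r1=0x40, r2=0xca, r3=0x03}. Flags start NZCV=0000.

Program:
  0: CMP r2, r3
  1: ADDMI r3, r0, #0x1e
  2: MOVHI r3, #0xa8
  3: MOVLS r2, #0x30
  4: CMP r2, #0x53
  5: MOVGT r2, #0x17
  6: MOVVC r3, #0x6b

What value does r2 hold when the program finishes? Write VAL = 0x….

VAL = 0xca

0: ✓ CMP  NZCV=1010
1: ✓ ADDMI  r3←0xe6
2: ✓ MOVHI  r3←0xa8
3: · MOVLS
4: ✓ CMP  NZCV=0011
5: · MOVGT
6: · MOVVC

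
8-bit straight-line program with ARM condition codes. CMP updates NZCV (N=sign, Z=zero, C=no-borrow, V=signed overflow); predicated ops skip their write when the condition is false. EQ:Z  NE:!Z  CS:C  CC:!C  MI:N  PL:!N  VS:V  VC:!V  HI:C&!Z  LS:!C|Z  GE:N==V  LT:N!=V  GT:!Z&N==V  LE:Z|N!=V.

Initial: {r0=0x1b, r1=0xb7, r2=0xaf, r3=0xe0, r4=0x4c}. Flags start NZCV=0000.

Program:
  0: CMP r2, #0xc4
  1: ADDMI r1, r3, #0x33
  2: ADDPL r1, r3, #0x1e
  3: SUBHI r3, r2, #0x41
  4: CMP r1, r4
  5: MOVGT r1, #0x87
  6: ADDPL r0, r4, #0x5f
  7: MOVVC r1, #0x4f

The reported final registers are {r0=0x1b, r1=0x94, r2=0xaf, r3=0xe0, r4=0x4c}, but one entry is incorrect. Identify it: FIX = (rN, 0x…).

FIX = (r1, 0x4f)

0: ✓ CMP  NZCV=1000
1: ✓ ADDMI  r1←0x13
2: · ADDPL
3: · SUBHI
4: ✓ CMP  NZCV=1000
5: · MOVGT
6: · ADDPL
7: ✓ MOVVC  r1←0x4f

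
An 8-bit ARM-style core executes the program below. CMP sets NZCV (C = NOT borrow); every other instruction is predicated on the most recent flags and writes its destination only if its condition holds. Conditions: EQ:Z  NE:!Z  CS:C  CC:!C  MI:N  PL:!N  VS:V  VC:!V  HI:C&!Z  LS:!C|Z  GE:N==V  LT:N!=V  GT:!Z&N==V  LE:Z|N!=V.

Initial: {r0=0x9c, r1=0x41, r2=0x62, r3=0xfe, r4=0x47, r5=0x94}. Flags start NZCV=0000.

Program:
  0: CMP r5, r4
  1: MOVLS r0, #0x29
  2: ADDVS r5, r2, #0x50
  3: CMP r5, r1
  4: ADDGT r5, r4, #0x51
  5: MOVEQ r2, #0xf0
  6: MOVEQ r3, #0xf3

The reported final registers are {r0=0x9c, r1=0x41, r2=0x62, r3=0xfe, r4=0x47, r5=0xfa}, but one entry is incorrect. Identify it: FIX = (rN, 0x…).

[0] flags=0011 → (cmp)
[1] flags=0011 LS?F → skip
[2] flags=0011 VS?T → r5=0xb2
[3] flags=0011 → (cmp)
[4] flags=0011 GT?F → skip
[5] flags=0011 EQ?F → skip
[6] flags=0011 EQ?F → skip

FIX = (r5, 0xb2)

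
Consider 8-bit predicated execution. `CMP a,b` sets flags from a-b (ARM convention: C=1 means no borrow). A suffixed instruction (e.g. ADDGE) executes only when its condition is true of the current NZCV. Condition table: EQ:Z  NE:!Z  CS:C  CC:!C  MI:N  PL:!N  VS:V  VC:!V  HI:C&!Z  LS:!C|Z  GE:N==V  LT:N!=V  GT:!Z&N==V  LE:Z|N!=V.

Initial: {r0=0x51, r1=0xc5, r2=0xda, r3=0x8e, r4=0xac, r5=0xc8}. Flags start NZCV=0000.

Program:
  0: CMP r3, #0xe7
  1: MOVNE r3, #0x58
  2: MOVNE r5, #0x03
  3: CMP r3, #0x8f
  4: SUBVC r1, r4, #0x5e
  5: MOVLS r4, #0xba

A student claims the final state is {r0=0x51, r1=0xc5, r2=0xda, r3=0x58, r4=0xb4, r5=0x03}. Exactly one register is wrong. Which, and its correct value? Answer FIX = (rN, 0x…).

[0] flags=1000 → (cmp)
[1] flags=1000 NE?T → r3=0x58
[2] flags=1000 NE?T → r5=0x03
[3] flags=1001 → (cmp)
[4] flags=1001 VC?F → skip
[5] flags=1001 LS?T → r4=0xba

FIX = (r4, 0xba)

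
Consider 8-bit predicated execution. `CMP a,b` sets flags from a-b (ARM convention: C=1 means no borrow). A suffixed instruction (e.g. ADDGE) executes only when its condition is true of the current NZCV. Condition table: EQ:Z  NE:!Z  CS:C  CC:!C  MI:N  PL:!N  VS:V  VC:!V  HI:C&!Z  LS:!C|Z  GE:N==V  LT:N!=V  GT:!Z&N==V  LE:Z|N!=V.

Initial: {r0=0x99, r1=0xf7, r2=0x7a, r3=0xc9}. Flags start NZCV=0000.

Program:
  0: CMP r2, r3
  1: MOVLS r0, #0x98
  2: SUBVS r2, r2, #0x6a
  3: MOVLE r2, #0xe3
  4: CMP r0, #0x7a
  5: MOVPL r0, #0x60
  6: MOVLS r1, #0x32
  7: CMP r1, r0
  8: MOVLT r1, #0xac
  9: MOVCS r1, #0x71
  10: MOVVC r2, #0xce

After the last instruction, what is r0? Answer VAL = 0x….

[0] flags=1001 → (cmp)
[1] flags=1001 LS?T → r0=0x98
[2] flags=1001 VS?T → r2=0x10
[3] flags=1001 LE?F → skip
[4] flags=0011 → (cmp)
[5] flags=0011 PL?T → r0=0x60
[6] flags=0011 LS?F → skip
[7] flags=1010 → (cmp)
[8] flags=1010 LT?T → r1=0xac
[9] flags=1010 CS?T → r1=0x71
[10] flags=1010 VC?T → r2=0xce

VAL = 0x60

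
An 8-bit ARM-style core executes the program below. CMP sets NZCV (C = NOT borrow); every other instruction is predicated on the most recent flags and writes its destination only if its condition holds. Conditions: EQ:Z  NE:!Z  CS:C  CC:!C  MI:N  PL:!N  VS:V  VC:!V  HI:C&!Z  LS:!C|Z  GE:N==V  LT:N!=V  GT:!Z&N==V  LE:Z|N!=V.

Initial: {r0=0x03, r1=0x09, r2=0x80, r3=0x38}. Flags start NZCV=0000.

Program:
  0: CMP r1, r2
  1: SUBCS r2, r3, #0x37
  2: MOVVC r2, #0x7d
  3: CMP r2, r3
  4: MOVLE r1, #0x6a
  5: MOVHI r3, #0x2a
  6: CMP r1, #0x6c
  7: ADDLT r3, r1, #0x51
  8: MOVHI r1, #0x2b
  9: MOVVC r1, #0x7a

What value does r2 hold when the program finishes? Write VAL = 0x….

[0] flags=1001 → (cmp)
[1] flags=1001 CS?F → skip
[2] flags=1001 VC?F → skip
[3] flags=0011 → (cmp)
[4] flags=0011 LE?T → r1=0x6a
[5] flags=0011 HI?T → r3=0x2a
[6] flags=1000 → (cmp)
[7] flags=1000 LT?T → r3=0xbb
[8] flags=1000 HI?F → skip
[9] flags=1000 VC?T → r1=0x7a

VAL = 0x80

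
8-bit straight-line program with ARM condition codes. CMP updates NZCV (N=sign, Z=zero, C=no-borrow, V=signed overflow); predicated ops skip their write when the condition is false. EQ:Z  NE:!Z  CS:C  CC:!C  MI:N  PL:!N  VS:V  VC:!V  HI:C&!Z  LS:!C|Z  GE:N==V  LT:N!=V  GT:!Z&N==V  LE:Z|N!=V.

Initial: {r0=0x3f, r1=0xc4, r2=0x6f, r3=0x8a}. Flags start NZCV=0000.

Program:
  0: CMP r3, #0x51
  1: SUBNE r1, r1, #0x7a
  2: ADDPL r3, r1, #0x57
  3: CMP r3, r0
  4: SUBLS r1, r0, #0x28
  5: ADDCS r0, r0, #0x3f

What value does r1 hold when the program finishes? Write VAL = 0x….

0: ✓ CMP  NZCV=0011
1: ✓ SUBNE  r1←0x4a
2: ✓ ADDPL  r3←0xa1
3: ✓ CMP  NZCV=0011
4: · SUBLS
5: ✓ ADDCS  r0←0x7e

VAL = 0x4a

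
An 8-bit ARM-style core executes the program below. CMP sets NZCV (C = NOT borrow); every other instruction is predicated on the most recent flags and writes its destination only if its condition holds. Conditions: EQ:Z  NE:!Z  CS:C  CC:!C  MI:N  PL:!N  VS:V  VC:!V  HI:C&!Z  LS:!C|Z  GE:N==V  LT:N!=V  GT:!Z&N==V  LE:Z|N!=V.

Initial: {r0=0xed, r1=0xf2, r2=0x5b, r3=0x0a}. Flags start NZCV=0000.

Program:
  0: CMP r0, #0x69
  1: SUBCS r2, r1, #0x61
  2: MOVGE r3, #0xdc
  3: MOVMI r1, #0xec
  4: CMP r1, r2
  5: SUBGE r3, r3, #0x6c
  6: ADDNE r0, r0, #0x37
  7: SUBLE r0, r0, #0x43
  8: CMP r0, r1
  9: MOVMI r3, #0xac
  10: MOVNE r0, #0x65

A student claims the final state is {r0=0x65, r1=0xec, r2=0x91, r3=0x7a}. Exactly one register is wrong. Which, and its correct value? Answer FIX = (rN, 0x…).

0: ✓ CMP  NZCV=1010
1: ✓ SUBCS  r2←0x91
2: · MOVGE
3: ✓ MOVMI  r1←0xec
4: ✓ CMP  NZCV=0010
5: ✓ SUBGE  r3←0x9e
6: ✓ ADDNE  r0←0x24
7: · SUBLE
8: ✓ CMP  NZCV=0000
9: · MOVMI
10: ✓ MOVNE  r0←0x65

FIX = (r3, 0x9e)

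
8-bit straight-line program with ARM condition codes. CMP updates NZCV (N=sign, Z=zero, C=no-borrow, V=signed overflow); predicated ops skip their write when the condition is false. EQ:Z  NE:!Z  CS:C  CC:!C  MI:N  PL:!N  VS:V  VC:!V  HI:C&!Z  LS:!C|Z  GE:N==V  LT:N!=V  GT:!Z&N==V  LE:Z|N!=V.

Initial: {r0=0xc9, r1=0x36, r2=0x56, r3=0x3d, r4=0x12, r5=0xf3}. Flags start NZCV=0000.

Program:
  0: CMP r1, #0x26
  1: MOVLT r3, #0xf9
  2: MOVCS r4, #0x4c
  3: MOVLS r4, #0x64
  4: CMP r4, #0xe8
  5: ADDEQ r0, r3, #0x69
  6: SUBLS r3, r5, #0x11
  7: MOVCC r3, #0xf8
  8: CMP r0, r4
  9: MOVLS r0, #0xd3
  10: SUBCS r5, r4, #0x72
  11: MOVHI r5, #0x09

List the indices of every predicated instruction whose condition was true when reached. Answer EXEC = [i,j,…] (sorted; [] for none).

0: ✓ CMP  NZCV=0010
1: · MOVLT
2: ✓ MOVCS  r4←0x4c
3: · MOVLS
4: ✓ CMP  NZCV=0000
5: · ADDEQ
6: ✓ SUBLS  r3←0xe2
7: ✓ MOVCC  r3←0xf8
8: ✓ CMP  NZCV=0011
9: · MOVLS
10: ✓ SUBCS  r5←0xda
11: ✓ MOVHI  r5←0x09

EXEC = [2,6,7,10,11]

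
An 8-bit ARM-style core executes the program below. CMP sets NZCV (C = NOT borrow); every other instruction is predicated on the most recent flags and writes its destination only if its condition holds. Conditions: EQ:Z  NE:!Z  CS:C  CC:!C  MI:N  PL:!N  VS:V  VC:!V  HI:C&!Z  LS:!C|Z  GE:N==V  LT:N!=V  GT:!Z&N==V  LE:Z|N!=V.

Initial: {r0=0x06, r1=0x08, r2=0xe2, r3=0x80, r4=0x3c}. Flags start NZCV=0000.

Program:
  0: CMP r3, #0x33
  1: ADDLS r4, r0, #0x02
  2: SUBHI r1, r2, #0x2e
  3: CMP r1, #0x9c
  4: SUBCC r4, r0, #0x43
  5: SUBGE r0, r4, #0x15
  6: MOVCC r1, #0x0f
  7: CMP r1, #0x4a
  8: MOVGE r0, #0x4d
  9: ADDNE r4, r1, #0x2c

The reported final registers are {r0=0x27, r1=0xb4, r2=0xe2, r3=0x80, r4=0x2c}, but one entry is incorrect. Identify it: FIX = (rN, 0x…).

[0] flags=0011 → (cmp)
[1] flags=0011 LS?F → skip
[2] flags=0011 HI?T → r1=0xb4
[3] flags=0010 → (cmp)
[4] flags=0010 CC?F → skip
[5] flags=0010 GE?T → r0=0x27
[6] flags=0010 CC?F → skip
[7] flags=0011 → (cmp)
[8] flags=0011 GE?F → skip
[9] flags=0011 NE?T → r4=0xe0

FIX = (r4, 0xe0)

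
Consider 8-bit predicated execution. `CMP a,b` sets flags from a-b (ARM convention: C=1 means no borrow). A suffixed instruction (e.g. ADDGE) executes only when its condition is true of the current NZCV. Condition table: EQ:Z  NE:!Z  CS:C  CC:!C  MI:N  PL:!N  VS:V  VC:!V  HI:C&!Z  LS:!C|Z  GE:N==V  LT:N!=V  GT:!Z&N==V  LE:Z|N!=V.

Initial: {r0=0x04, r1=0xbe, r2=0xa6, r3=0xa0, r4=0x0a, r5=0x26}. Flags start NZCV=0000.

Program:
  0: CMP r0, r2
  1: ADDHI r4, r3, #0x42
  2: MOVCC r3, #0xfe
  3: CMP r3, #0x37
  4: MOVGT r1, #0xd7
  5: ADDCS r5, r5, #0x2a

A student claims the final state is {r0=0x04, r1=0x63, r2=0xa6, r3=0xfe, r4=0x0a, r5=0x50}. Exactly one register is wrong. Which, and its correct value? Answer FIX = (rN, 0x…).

FIX = (r1, 0xbe)

0: ✓ CMP  NZCV=0000
1: · ADDHI
2: ✓ MOVCC  r3←0xfe
3: ✓ CMP  NZCV=1010
4: · MOVGT
5: ✓ ADDCS  r5←0x50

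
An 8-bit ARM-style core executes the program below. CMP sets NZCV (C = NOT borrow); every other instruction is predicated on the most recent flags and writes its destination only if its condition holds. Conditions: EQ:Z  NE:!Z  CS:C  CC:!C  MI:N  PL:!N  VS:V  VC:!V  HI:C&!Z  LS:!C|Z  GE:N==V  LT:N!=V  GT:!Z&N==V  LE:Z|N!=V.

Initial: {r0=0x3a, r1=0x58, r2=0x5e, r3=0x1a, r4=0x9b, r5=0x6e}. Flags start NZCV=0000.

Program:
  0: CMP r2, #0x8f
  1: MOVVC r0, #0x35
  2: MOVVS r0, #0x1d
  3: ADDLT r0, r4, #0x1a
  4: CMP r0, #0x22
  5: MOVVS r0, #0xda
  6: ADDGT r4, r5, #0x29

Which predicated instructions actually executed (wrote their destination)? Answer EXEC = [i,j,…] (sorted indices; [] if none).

[0] flags=1001 → (cmp)
[1] flags=1001 VC?F → skip
[2] flags=1001 VS?T → r0=0x1d
[3] flags=1001 LT?F → skip
[4] flags=1000 → (cmp)
[5] flags=1000 VS?F → skip
[6] flags=1000 GT?F → skip

EXEC = [2]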